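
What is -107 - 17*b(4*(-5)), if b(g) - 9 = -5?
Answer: -175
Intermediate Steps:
b(g) = 4 (b(g) = 9 - 5 = 4)
-107 - 17*b(4*(-5)) = -107 - 17*4 = -107 - 68 = -175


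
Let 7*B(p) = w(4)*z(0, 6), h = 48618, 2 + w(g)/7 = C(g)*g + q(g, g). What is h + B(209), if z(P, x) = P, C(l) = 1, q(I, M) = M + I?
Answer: 48618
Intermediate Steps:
q(I, M) = I + M
w(g) = -14 + 21*g (w(g) = -14 + 7*(1*g + (g + g)) = -14 + 7*(g + 2*g) = -14 + 7*(3*g) = -14 + 21*g)
B(p) = 0 (B(p) = ((-14 + 21*4)*0)/7 = ((-14 + 84)*0)/7 = (70*0)/7 = (⅐)*0 = 0)
h + B(209) = 48618 + 0 = 48618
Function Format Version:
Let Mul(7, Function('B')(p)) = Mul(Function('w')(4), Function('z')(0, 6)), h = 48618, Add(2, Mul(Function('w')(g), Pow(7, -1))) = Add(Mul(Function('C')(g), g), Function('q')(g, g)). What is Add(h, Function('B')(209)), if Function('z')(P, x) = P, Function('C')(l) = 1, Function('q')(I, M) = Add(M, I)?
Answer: 48618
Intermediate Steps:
Function('q')(I, M) = Add(I, M)
Function('w')(g) = Add(-14, Mul(21, g)) (Function('w')(g) = Add(-14, Mul(7, Add(Mul(1, g), Add(g, g)))) = Add(-14, Mul(7, Add(g, Mul(2, g)))) = Add(-14, Mul(7, Mul(3, g))) = Add(-14, Mul(21, g)))
Function('B')(p) = 0 (Function('B')(p) = Mul(Rational(1, 7), Mul(Add(-14, Mul(21, 4)), 0)) = Mul(Rational(1, 7), Mul(Add(-14, 84), 0)) = Mul(Rational(1, 7), Mul(70, 0)) = Mul(Rational(1, 7), 0) = 0)
Add(h, Function('B')(209)) = Add(48618, 0) = 48618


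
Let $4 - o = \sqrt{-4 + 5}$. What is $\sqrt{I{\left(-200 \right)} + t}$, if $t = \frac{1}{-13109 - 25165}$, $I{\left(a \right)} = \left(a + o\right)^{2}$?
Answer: $\frac{\sqrt{56851268202210}}{38274} \approx 197.0$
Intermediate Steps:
$o = 3$ ($o = 4 - \sqrt{-4 + 5} = 4 - \sqrt{1} = 4 - 1 = 3$)
$I{\left(a \right)} = \left(3 + a\right)^{2}$ ($I{\left(a \right)} = \left(a + 3\right)^{2} = \left(3 + a\right)^{2}$)
$t = - \frac{1}{38274}$ ($t = \frac{1}{-38274} = - \frac{1}{38274} \approx -2.6127 \cdot 10^{-5}$)
$\sqrt{I{\left(-200 \right)} + t} = \sqrt{\left(3 - 200\right)^{2} - \frac{1}{38274}} = \sqrt{\left(-197\right)^{2} - \frac{1}{38274}} = \sqrt{38809 - \frac{1}{38274}} = \sqrt{\frac{1485375665}{38274}} = \frac{\sqrt{56851268202210}}{38274}$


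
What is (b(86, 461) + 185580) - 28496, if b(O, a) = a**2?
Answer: 369605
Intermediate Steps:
(b(86, 461) + 185580) - 28496 = (461**2 + 185580) - 28496 = (212521 + 185580) - 28496 = 398101 - 28496 = 369605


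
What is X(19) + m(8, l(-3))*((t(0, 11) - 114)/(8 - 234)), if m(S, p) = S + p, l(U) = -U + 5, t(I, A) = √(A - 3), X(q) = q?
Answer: 3059/113 - 16*√2/113 ≈ 26.871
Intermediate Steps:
t(I, A) = √(-3 + A)
l(U) = 5 - U
X(19) + m(8, l(-3))*((t(0, 11) - 114)/(8 - 234)) = 19 + (8 + (5 - 1*(-3)))*((√(-3 + 11) - 114)/(8 - 234)) = 19 + (8 + (5 + 3))*((√8 - 114)/(-226)) = 19 + (8 + 8)*((2*√2 - 114)*(-1/226)) = 19 + 16*((-114 + 2*√2)*(-1/226)) = 19 + 16*(57/113 - √2/113) = 19 + (912/113 - 16*√2/113) = 3059/113 - 16*√2/113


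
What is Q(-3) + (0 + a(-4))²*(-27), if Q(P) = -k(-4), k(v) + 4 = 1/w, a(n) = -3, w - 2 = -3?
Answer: -238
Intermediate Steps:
w = -1 (w = 2 - 3 = -1)
k(v) = -5 (k(v) = -4 + 1/(-1) = -4 - 1 = -5)
Q(P) = 5 (Q(P) = -1*(-5) = 5)
Q(-3) + (0 + a(-4))²*(-27) = 5 + (0 - 3)²*(-27) = 5 + (-3)²*(-27) = 5 + 9*(-27) = 5 - 243 = -238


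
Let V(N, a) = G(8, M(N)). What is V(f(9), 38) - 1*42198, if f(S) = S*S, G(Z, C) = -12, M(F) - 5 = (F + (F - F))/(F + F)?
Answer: -42210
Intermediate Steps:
M(F) = 11/2 (M(F) = 5 + (F + (F - F))/(F + F) = 5 + (F + 0)/((2*F)) = 5 + F*(1/(2*F)) = 5 + 1/2 = 11/2)
f(S) = S**2
V(N, a) = -12
V(f(9), 38) - 1*42198 = -12 - 1*42198 = -12 - 42198 = -42210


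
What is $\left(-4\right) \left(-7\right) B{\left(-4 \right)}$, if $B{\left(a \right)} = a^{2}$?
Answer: $448$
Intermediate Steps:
$\left(-4\right) \left(-7\right) B{\left(-4 \right)} = \left(-4\right) \left(-7\right) \left(-4\right)^{2} = 28 \cdot 16 = 448$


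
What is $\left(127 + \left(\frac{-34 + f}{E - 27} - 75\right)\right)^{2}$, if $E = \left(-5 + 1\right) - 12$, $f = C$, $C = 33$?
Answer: $\frac{5004169}{1849} \approx 2706.4$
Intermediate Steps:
$f = 33$
$E = -16$ ($E = -4 - 12 = -16$)
$\left(127 + \left(\frac{-34 + f}{E - 27} - 75\right)\right)^{2} = \left(127 - \left(75 - \frac{-34 + 33}{-16 - 27}\right)\right)^{2} = \left(127 - \frac{3224}{43}\right)^{2} = \left(\frac{2237}{43}\right)^{2} = \frac{5004169}{1849}$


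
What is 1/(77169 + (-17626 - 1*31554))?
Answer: 1/27989 ≈ 3.5728e-5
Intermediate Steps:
1/(77169 + (-17626 - 1*31554)) = 1/(77169 + (-17626 - 31554)) = 1/(77169 - 49180) = 1/27989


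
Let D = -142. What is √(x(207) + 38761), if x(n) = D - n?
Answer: 6*√1067 ≈ 195.99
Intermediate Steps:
x(n) = -142 - n
√(x(207) + 38761) = √((-142 - 1*207) + 38761) = √((-142 - 207) + 38761) = √(-349 + 38761) = √38412 = 6*√1067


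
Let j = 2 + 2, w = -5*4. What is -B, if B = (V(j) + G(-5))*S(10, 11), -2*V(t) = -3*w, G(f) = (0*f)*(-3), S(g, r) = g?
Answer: 300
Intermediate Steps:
w = -20
G(f) = 0 (G(f) = 0*(-3) = 0)
j = 4
V(t) = -30 (V(t) = -(-3)*(-20)/2 = -½*60 = -30)
B = -300 (B = (-30 + 0)*10 = -30*10 = -300)
-B = -1*(-300) = 300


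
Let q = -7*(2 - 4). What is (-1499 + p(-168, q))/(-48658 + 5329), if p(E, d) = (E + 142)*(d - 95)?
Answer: -607/43329 ≈ -0.014009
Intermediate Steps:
q = 14 (q = -7*(-2) = 14)
p(E, d) = (-95 + d)*(142 + E) (p(E, d) = (142 + E)*(-95 + d) = (-95 + d)*(142 + E))
(-1499 + p(-168, q))/(-48658 + 5329) = (-1499 + (-13490 - 95*(-168) + 142*14 - 168*14))/(-48658 + 5329) = (-1499 + (-13490 + 15960 + 1988 - 2352))/(-43329) = (-1499 + 2106)*(-1/43329) = 607*(-1/43329) = -607/43329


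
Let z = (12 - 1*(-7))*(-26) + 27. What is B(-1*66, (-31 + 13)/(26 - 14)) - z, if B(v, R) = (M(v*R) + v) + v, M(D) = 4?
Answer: 339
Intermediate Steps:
B(v, R) = 4 + 2*v (B(v, R) = (4 + v) + v = 4 + 2*v)
z = -467 (z = (12 + 7)*(-26) + 27 = 19*(-26) + 27 = -494 + 27 = -467)
B(-1*66, (-31 + 13)/(26 - 14)) - z = (4 + 2*(-1*66)) - 1*(-467) = (4 + 2*(-66)) + 467 = (4 - 132) + 467 = -128 + 467 = 339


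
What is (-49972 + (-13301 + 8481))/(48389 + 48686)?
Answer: -54792/97075 ≈ -0.56443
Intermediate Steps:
(-49972 + (-13301 + 8481))/(48389 + 48686) = (-49972 - 4820)/97075 = -54792*1/97075 = -54792/97075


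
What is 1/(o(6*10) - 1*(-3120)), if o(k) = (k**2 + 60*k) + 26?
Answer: 1/10346 ≈ 9.6656e-5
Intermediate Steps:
o(k) = 26 + k**2 + 60*k
1/(o(6*10) - 1*(-3120)) = 1/((26 + (6*10)**2 + 60*(6*10)) - 1*(-3120)) = 1/((26 + 60**2 + 60*60) + 3120) = 1/((26 + 3600 + 3600) + 3120) = 1/(7226 + 3120) = 1/10346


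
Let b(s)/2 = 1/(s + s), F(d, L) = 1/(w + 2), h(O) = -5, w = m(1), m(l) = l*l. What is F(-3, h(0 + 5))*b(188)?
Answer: 1/564 ≈ 0.0017731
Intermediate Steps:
m(l) = l²
w = 1 (w = 1² = 1)
F(d, L) = ⅓ (F(d, L) = 1/(1 + 2) = 1/3 = ⅓)
b(s) = 1/s (b(s) = 2/(s + s) = 2/((2*s)) = 2*(1/(2*s)) = 1/s)
F(-3, h(0 + 5))*b(188) = (⅓)/188 = (⅓)*(1/188) = 1/564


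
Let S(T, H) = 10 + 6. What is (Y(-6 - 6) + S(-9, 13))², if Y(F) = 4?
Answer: 400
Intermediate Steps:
S(T, H) = 16
(Y(-6 - 6) + S(-9, 13))² = (4 + 16)² = 20² = 400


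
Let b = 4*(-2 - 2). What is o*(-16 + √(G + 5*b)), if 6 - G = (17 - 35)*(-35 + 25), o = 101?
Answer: -1616 + 101*I*√254 ≈ -1616.0 + 1609.7*I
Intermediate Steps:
b = -16 (b = 4*(-4) = -16)
G = -174 (G = 6 - (17 - 35)*(-35 + 25) = 6 - (-18)*(-10) = 6 - 1*180 = 6 - 180 = -174)
o*(-16 + √(G + 5*b)) = 101*(-16 + √(-174 + 5*(-16))) = 101*(-16 + √(-174 - 80)) = 101*(-16 + √(-254)) = 101*(-16 + I*√254) = -1616 + 101*I*√254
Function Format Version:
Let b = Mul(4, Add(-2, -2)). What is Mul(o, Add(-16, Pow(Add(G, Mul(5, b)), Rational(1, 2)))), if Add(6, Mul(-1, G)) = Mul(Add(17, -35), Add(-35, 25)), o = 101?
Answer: Add(-1616, Mul(101, I, Pow(254, Rational(1, 2)))) ≈ Add(-1616.0, Mul(1609.7, I))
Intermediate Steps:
b = -16 (b = Mul(4, -4) = -16)
G = -174 (G = Add(6, Mul(-1, Mul(Add(17, -35), Add(-35, 25)))) = Add(6, Mul(-1, Mul(-18, -10))) = Add(6, Mul(-1, 180)) = Add(6, -180) = -174)
Mul(o, Add(-16, Pow(Add(G, Mul(5, b)), Rational(1, 2)))) = Mul(101, Add(-16, Pow(Add(-174, Mul(5, -16)), Rational(1, 2)))) = Mul(101, Add(-16, Pow(Add(-174, -80), Rational(1, 2)))) = Mul(101, Add(-16, Pow(-254, Rational(1, 2)))) = Mul(101, Add(-16, Mul(I, Pow(254, Rational(1, 2))))) = Add(-1616, Mul(101, I, Pow(254, Rational(1, 2))))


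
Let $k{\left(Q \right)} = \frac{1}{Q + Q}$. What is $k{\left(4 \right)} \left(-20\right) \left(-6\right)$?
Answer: $15$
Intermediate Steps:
$k{\left(Q \right)} = \frac{1}{2 Q}$
$k{\left(4 \right)} \left(-20\right) \left(-6\right) = \frac{1}{2 \cdot 4} \left(-20\right) \left(-6\right) = \frac{1}{2} \cdot \frac{1}{4} \left(-20\right) \left(-6\right) = \frac{1}{8} \left(-20\right) \left(-6\right) = \left(- \frac{5}{2}\right) \left(-6\right) = 15$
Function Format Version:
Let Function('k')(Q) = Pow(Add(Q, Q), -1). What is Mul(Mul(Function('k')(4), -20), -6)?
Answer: 15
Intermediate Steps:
Function('k')(Q) = Mul(Rational(1, 2), Pow(Q, -1)) (Function('k')(Q) = Pow(Mul(2, Q), -1) = Mul(Rational(1, 2), Pow(Q, -1)))
Mul(Mul(Function('k')(4), -20), -6) = Mul(Mul(Mul(Rational(1, 2), Pow(4, -1)), -20), -6) = Mul(Mul(Mul(Rational(1, 2), Rational(1, 4)), -20), -6) = Mul(Mul(Rational(1, 8), -20), -6) = Mul(Rational(-5, 2), -6) = 15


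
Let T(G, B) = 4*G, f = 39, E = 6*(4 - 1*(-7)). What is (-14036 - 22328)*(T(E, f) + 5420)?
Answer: -206692976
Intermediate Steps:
E = 66 (E = 6*(4 + 7) = 6*11 = 66)
(-14036 - 22328)*(T(E, f) + 5420) = (-14036 - 22328)*(4*66 + 5420) = -36364*(264 + 5420) = -36364*5684 = -206692976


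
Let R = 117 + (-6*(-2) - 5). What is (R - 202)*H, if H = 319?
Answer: -24882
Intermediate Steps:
R = 124 (R = 117 + (12 - 5) = 117 + 7 = 124)
(R - 202)*H = (124 - 202)*319 = -78*319 = -24882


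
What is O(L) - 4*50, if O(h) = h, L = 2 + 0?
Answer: -198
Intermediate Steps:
L = 2
O(L) - 4*50 = 2 - 4*50 = 2 - 200 = -198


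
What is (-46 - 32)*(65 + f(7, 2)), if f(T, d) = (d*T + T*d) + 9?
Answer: -7956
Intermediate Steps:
f(T, d) = 9 + 2*T*d (f(T, d) = (T*d + T*d) + 9 = 2*T*d + 9 = 9 + 2*T*d)
(-46 - 32)*(65 + f(7, 2)) = (-46 - 32)*(65 + (9 + 2*7*2)) = -78*(65 + (9 + 28)) = -78*(65 + 37) = -78*102 = -7956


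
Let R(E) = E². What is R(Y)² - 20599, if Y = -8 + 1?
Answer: -18198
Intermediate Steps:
Y = -7
R(Y)² - 20599 = ((-7)²)² - 20599 = 49² - 20599 = 2401 - 20599 = -18198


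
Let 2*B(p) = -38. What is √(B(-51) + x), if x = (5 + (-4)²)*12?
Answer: √233 ≈ 15.264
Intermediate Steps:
B(p) = -19 (B(p) = (½)*(-38) = -19)
x = 252 (x = (5 + 16)*12 = 21*12 = 252)
√(B(-51) + x) = √(-19 + 252) = √233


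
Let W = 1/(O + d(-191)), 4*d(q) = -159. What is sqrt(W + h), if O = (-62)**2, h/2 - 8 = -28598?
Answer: 2*I*sqrt(3310108572038)/15217 ≈ 239.12*I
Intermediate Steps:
h = -57180 (h = 16 + 2*(-28598) = 16 - 57196 = -57180)
O = 3844
d(q) = -159/4 (d(q) = (1/4)*(-159) = -159/4)
W = 4/15217 (W = 1/(3844 - 159/4) = 1/(15217/4) = 4/15217 ≈ 0.00026286)
sqrt(W + h) = sqrt(4/15217 - 57180) = sqrt(-870108056/15217) = 2*I*sqrt(3310108572038)/15217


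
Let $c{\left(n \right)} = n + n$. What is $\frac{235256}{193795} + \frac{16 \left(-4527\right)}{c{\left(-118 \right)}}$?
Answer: $\frac{503302852}{1633415} \approx 308.13$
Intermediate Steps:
$c{\left(n \right)} = 2 n$
$\frac{235256}{193795} + \frac{16 \left(-4527\right)}{c{\left(-118 \right)}} = \frac{235256}{193795} + \frac{16 \left(-4527\right)}{2 \left(-118\right)} = 235256 \cdot \frac{1}{193795} - \frac{72432}{-236} = \frac{33608}{27685} - - \frac{18108}{59} = \frac{33608}{27685} + \frac{18108}{59} = \frac{503302852}{1633415}$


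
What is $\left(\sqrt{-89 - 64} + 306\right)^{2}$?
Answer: $93483 + 1836 i \sqrt{17} \approx 93483.0 + 7570.0 i$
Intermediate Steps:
$\left(\sqrt{-89 - 64} + 306\right)^{2} = \left(\sqrt{-153} + 306\right)^{2} = \left(3 i \sqrt{17} + 306\right)^{2} = \left(306 + 3 i \sqrt{17}\right)^{2}$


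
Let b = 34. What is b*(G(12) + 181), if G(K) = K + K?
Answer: 6970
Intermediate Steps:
G(K) = 2*K
b*(G(12) + 181) = 34*(2*12 + 181) = 34*(24 + 181) = 34*205 = 6970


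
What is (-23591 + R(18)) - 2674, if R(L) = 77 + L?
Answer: -26170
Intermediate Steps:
(-23591 + R(18)) - 2674 = (-23591 + (77 + 18)) - 2674 = (-23591 + 95) - 2674 = -23496 - 2674 = -26170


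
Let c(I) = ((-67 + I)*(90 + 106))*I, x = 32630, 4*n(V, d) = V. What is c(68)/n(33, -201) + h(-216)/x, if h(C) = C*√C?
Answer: 53312/33 - 648*I*√6/16315 ≈ 1615.5 - 0.097289*I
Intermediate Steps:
n(V, d) = V/4
h(C) = C^(3/2)
c(I) = I*(-13132 + 196*I) (c(I) = ((-67 + I)*196)*I = (-13132 + 196*I)*I = I*(-13132 + 196*I))
c(68)/n(33, -201) + h(-216)/x = (196*68*(-67 + 68))/(((¼)*33)) + (-216)^(3/2)/32630 = (196*68*1)/(33/4) - 1296*I*√6*(1/32630) = 13328*(4/33) - 648*I*√6/16315 = 53312/33 - 648*I*√6/16315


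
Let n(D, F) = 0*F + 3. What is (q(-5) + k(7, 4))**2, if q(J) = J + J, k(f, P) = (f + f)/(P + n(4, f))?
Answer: 64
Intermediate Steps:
n(D, F) = 3 (n(D, F) = 0 + 3 = 3)
k(f, P) = 2*f/(3 + P) (k(f, P) = (f + f)/(P + 3) = (2*f)/(3 + P) = 2*f/(3 + P))
q(J) = 2*J
(q(-5) + k(7, 4))**2 = (2*(-5) + 2*7/(3 + 4))**2 = (-10 + 2*7/7)**2 = (-10 + 2*7*(1/7))**2 = (-10 + 2)**2 = (-8)**2 = 64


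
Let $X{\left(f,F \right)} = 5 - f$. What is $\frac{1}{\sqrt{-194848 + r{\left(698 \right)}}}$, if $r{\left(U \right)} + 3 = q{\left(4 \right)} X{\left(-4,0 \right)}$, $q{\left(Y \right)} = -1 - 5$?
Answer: $- \frac{i \sqrt{194905}}{194905} \approx - 0.0022651 i$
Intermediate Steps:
$q{\left(Y \right)} = -6$
$r{\left(U \right)} = -57$ ($r{\left(U \right)} = -3 - 6 \left(5 - -4\right) = -3 - 6 \left(5 + 4\right) = -3 - 54 = -57$)
$\frac{1}{\sqrt{-194848 + r{\left(698 \right)}}} = \frac{1}{\sqrt{-194848 - 57}} = \frac{1}{\sqrt{-194905}} = \frac{1}{i \sqrt{194905}} = - \frac{i \sqrt{194905}}{194905}$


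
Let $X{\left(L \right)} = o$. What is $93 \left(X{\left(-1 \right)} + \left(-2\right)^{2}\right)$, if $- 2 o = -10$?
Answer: $837$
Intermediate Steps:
$o = 5$ ($o = \left(- \frac{1}{2}\right) \left(-10\right) = 5$)
$X{\left(L \right)} = 5$
$93 \left(X{\left(-1 \right)} + \left(-2\right)^{2}\right) = 93 \left(5 + \left(-2\right)^{2}\right) = 93 \left(5 + 4\right) = 93 \cdot 9 = 837$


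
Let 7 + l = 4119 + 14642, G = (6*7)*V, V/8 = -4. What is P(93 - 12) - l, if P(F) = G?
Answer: -20098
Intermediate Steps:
V = -32 (V = 8*(-4) = -32)
G = -1344 (G = (6*7)*(-32) = 42*(-32) = -1344)
P(F) = -1344
l = 18754 (l = -7 + (4119 + 14642) = -7 + 18761 = 18754)
P(93 - 12) - l = -1344 - 1*18754 = -1344 - 18754 = -20098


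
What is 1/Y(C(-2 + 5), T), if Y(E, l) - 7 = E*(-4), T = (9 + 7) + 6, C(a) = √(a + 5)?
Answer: -7/79 - 8*√2/79 ≈ -0.23182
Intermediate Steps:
C(a) = √(5 + a)
T = 22 (T = 16 + 6 = 22)
Y(E, l) = 7 - 4*E (Y(E, l) = 7 + E*(-4) = 7 - 4*E)
1/Y(C(-2 + 5), T) = 1/(7 - 4*√(5 + (-2 + 5))) = 1/(7 - 4*√(5 + 3)) = 1/(7 - 8*√2)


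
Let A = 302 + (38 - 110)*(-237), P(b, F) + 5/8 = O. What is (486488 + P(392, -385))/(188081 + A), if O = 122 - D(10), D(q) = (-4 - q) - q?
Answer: 3893067/1643576 ≈ 2.3687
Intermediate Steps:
D(q) = -4 - 2*q
O = 146 (O = 122 - (-4 - 2*10) = 122 - (-4 - 20) = 122 - 1*(-24) = 122 + 24 = 146)
P(b, F) = 1163/8 (P(b, F) = -5/8 + 146 = 1163/8)
A = 17366 (A = 302 - 72*(-237) = 302 + 17064 = 17366)
(486488 + P(392, -385))/(188081 + A) = (486488 + 1163/8)/(188081 + 17366) = (3893067/8)/205447 = (3893067/8)*(1/205447) = 3893067/1643576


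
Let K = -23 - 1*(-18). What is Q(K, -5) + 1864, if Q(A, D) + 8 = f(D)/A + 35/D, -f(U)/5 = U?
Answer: 1844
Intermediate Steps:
K = -5 (K = -23 + 18 = -5)
f(U) = -5*U
Q(A, D) = -8 + 35/D - 5*D/A (Q(A, D) = -8 + ((-5*D)/A + 35/D) = -8 + (-5*D/A + 35/D) = -8 + (35/D - 5*D/A) = -8 + 35/D - 5*D/A)
Q(K, -5) + 1864 = (-8 + 35/(-5) - 5*(-5)/(-5)) + 1864 = (-8 + 35*(-⅕) - 5*(-5)*(-⅕)) + 1864 = (-8 - 7 - 5) + 1864 = -20 + 1864 = 1844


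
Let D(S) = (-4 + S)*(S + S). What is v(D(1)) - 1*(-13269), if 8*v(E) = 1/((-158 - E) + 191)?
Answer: 4139929/312 ≈ 13269.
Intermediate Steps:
D(S) = 2*S*(-4 + S) (D(S) = (-4 + S)*(2*S) = 2*S*(-4 + S))
v(E) = 1/(8*(33 - E)) (v(E) = 1/(8*((-158 - E) + 191)) = 1/(8*(33 - E)))
v(D(1)) - 1*(-13269) = -1/(-264 + 8*(2*1*(-4 + 1))) - 1*(-13269) = -1/(-264 + 8*(2*1*(-3))) + 13269 = -1/(-264 + 8*(-6)) + 13269 = -1/(-264 - 48) + 13269 = -1/(-312) + 13269 = -1*(-1/312) + 13269 = 1/312 + 13269 = 4139929/312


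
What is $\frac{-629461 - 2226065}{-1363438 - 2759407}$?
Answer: $\frac{2855526}{4122845} \approx 0.69261$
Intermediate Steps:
$\frac{-629461 - 2226065}{-1363438 - 2759407} = - \frac{2855526}{-4122845} = \left(-2855526\right) \left(- \frac{1}{4122845}\right) = \frac{2855526}{4122845}$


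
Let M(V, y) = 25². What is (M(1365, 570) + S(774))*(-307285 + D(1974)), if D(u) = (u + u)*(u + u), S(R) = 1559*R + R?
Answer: 18458531314235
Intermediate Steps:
M(V, y) = 625
S(R) = 1560*R
D(u) = 4*u² (D(u) = (2*u)*(2*u) = 4*u²)
(M(1365, 570) + S(774))*(-307285 + D(1974)) = (625 + 1560*774)*(-307285 + 4*1974²) = (625 + 1207440)*(-307285 + 4*3896676) = 1208065*(-307285 + 15586704) = 1208065*15279419 = 18458531314235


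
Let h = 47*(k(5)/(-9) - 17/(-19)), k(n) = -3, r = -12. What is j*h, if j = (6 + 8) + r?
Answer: 6580/57 ≈ 115.44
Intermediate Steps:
h = 3290/57 (h = 47*(-3/(-9) - 17/(-19)) = 47*(-3*(-⅑) - 17*(-1/19)) = 47*(⅓ + 17/19) = 47*(70/57) = 3290/57 ≈ 57.719)
j = 2 (j = (6 + 8) - 12 = 14 - 12 = 2)
j*h = 2*(3290/57) = 6580/57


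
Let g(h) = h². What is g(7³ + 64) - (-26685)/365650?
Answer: 12113916707/73130 ≈ 1.6565e+5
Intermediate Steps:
g(7³ + 64) - (-26685)/365650 = (7³ + 64)² - (-26685)/365650 = (343 + 64)² - (-26685)/365650 = 407² - 1*(-5337/73130) = 165649 + 5337/73130 = 12113916707/73130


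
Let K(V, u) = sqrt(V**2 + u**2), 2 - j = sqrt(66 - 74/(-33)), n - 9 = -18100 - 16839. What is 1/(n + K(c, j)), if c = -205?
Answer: -1/(34930 - sqrt(42025 + (2 - 2*sqrt(18579)/33)**2)) ≈ -2.8798e-5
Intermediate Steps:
n = -34930 (n = 9 + (-18100 - 16839) = 9 - 34939 = -34930)
j = 2 - 2*sqrt(18579)/33 (j = 2 - sqrt(66 - 74/(-33)) = 2 - sqrt(66 - 74*(-1/33)) = 2 - sqrt(66 + 74/33) = 2 - sqrt(2252/33) = 2 - 2*sqrt(18579)/33 ≈ -6.2609)
1/(n + K(c, j)) = 1/(-34930 + sqrt((-205)**2 + (2 - 2*sqrt(18579)/33)**2)) = 1/(-34930 + sqrt(42025 + (2 - 2*sqrt(18579)/33)**2))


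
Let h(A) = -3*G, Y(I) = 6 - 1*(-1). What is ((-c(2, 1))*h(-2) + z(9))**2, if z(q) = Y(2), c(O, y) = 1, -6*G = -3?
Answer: 289/4 ≈ 72.250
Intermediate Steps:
G = 1/2 (G = -1/6*(-3) = 1/2 ≈ 0.50000)
Y(I) = 7 (Y(I) = 6 + 1 = 7)
h(A) = -3/2 (h(A) = -3*1/2 = -3/2)
z(q) = 7
((-c(2, 1))*h(-2) + z(9))**2 = (-1*1*(-3/2) + 7)**2 = (-1*(-3/2) + 7)**2 = (3/2 + 7)**2 = (17/2)**2 = 289/4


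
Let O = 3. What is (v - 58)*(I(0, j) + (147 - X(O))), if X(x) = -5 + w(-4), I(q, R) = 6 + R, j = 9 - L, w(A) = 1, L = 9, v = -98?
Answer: -24492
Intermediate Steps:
j = 0 (j = 9 - 1*9 = 9 - 9 = 0)
X(x) = -4 (X(x) = -5 + 1 = -4)
(v - 58)*(I(0, j) + (147 - X(O))) = (-98 - 58)*((6 + 0) + (147 - 1*(-4))) = -156*(6 + (147 + 4)) = -156*(6 + 151) = -156*157 = -24492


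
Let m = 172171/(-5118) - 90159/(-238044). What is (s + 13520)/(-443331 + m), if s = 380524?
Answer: -80011237875408/90025792539719 ≈ -0.88876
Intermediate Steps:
m = -6753806627/203051532 (m = 172171*(-1/5118) - 90159*(-1/238044) = -172171/5118 + 30053/79348 = -6753806627/203051532 ≈ -33.262)
(s + 13520)/(-443331 + m) = (380524 + 13520)/(-443331 - 6753806627/203051532) = 394044/(-90025792539719/203051532) = 394044*(-203051532/90025792539719) = -80011237875408/90025792539719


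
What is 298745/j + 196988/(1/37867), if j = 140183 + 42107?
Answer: 271952785340717/36458 ≈ 7.4593e+9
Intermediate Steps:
j = 182290
298745/j + 196988/(1/37867) = 298745/182290 + 196988/(1/37867) = 298745*(1/182290) + 196988/(1/37867) = 59749/36458 + 196988*37867 = 59749/36458 + 7459344596 = 271952785340717/36458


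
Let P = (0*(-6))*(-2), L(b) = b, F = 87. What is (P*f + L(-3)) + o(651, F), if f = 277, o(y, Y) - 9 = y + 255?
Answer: 912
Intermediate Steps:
o(y, Y) = 264 + y (o(y, Y) = 9 + (y + 255) = 9 + (255 + y) = 264 + y)
P = 0 (P = 0*(-2) = 0)
(P*f + L(-3)) + o(651, F) = (0*277 - 3) + (264 + 651) = (0 - 3) + 915 = -3 + 915 = 912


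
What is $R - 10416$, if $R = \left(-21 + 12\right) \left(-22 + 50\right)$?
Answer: $-10668$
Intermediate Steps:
$R = -252$ ($R = \left(-9\right) 28 = -252$)
$R - 10416 = -252 - 10416 = -10668$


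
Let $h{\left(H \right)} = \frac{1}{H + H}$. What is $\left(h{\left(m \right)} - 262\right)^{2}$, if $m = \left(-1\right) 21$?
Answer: $\frac{121110025}{1764} \approx 68657.0$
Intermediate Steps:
$m = -21$
$h{\left(H \right)} = \frac{1}{2 H}$
$\left(h{\left(m \right)} - 262\right)^{2} = \left(\frac{1}{2 \left(-21\right)} - 262\right)^{2} = \left(\frac{1}{2} \left(- \frac{1}{21}\right) - 262\right)^{2} = \left(- \frac{1}{42} - 262\right)^{2} = \left(- \frac{11005}{42}\right)^{2} = \frac{121110025}{1764}$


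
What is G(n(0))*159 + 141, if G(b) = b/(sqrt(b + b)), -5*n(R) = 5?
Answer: 141 + 159*I*sqrt(2)/2 ≈ 141.0 + 112.43*I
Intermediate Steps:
n(R) = -1 (n(R) = -1/5*5 = -1)
G(b) = sqrt(2)*sqrt(b)/2 (G(b) = b/(sqrt(2*b)) = b/((sqrt(2)*sqrt(b))) = b*(sqrt(2)/(2*sqrt(b))) = sqrt(2)*sqrt(b)/2)
G(n(0))*159 + 141 = (sqrt(2)*sqrt(-1)/2)*159 + 141 = (sqrt(2)*I/2)*159 + 141 = (I*sqrt(2)/2)*159 + 141 = 159*I*sqrt(2)/2 + 141 = 141 + 159*I*sqrt(2)/2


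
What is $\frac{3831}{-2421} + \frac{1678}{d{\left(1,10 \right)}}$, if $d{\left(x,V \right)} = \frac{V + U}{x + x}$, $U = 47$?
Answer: $\frac{878501}{15333} \approx 57.295$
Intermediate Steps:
$d{\left(x,V \right)} = \frac{47 + V}{2 x}$ ($d{\left(x,V \right)} = \frac{V + 47}{x + x} = \frac{47 + V}{2 x}$)
$\frac{3831}{-2421} + \frac{1678}{d{\left(1,10 \right)}} = \frac{3831}{-2421} + \frac{1678}{\frac{1}{2} \cdot 1^{-1} \left(47 + 10\right)} = 3831 \left(- \frac{1}{2421}\right) + \frac{1678}{\frac{1}{2} \cdot 1 \cdot 57} = - \frac{1277}{807} + \frac{1678}{\frac{57}{2}} = - \frac{1277}{807} + 1678 \cdot \frac{2}{57} = - \frac{1277}{807} + \frac{3356}{57} = \frac{878501}{15333}$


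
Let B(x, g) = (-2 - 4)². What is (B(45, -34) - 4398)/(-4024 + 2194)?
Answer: 727/305 ≈ 2.3836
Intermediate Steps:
B(x, g) = 36 (B(x, g) = (-6)² = 36)
(B(45, -34) - 4398)/(-4024 + 2194) = (36 - 4398)/(-4024 + 2194) = -4362/(-1830) = -4362*(-1/1830) = 727/305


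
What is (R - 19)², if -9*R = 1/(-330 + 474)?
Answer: 606390625/1679616 ≈ 361.03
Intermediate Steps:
R = -1/1296 (R = -1/(9*(-330 + 474)) = -⅑/144 = -⅑*1/144 = -1/1296 ≈ -0.00077160)
(R - 19)² = (-1/1296 - 19)² = (-24625/1296)² = 606390625/1679616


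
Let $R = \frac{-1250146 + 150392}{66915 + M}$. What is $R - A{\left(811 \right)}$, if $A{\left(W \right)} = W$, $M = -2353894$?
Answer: $- \frac{1853640215}{2286979} \approx -810.52$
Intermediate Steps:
$R = \frac{1099754}{2286979}$ ($R = \frac{-1250146 + 150392}{66915 - 2353894} = - \frac{1099754}{-2286979} = \left(-1099754\right) \left(- \frac{1}{2286979}\right) = \frac{1099754}{2286979} \approx 0.48088$)
$R - A{\left(811 \right)} = \frac{1099754}{2286979} - 811 = - \frac{1853640215}{2286979}$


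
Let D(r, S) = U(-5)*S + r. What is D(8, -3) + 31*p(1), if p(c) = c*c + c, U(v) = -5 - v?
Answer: 70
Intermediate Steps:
D(r, S) = r (D(r, S) = (-5 - 1*(-5))*S + r = (-5 + 5)*S + r = 0*S + r = 0 + r = r)
p(c) = c + c**2 (p(c) = c**2 + c = c + c**2)
D(8, -3) + 31*p(1) = 8 + 31*(1*(1 + 1)) = 8 + 31*(1*2) = 8 + 31*2 = 8 + 62 = 70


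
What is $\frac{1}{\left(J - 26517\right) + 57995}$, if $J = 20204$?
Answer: $\frac{1}{51682} \approx 1.9349 \cdot 10^{-5}$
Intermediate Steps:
$\frac{1}{\left(J - 26517\right) + 57995} = \frac{1}{\left(20204 - 26517\right) + 57995} = \frac{1}{-6313 + 57995} = \frac{1}{51682}$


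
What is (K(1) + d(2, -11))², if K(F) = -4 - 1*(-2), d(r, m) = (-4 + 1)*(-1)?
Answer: 1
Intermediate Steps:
d(r, m) = 3 (d(r, m) = -3*(-1) = 3)
K(F) = -2 (K(F) = -4 + 2 = -2)
(K(1) + d(2, -11))² = (-2 + 3)² = 1² = 1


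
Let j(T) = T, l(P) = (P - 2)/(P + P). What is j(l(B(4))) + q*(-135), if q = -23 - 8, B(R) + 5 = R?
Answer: 8373/2 ≈ 4186.5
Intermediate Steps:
B(R) = -5 + R
l(P) = (-2 + P)/(2*P) (l(P) = (-2 + P)/((2*P)) = (-2 + P)*(1/(2*P)) = (-2 + P)/(2*P))
q = -31
j(l(B(4))) + q*(-135) = (-2 + (-5 + 4))/(2*(-5 + 4)) - 31*(-135) = (½)*(-2 - 1)/(-1) + 4185 = (½)*(-1)*(-3) + 4185 = 3/2 + 4185 = 8373/2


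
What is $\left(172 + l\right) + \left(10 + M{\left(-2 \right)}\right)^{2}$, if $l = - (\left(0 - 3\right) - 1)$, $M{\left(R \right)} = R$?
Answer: $240$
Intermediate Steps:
$l = 4$ ($l = - (\left(0 - 3\right) - 1) = - (-3 - 1) = \left(-1\right) \left(-4\right) = 4$)
$\left(172 + l\right) + \left(10 + M{\left(-2 \right)}\right)^{2} = \left(172 + 4\right) + \left(10 - 2\right)^{2} = 176 + 8^{2} = 176 + 64 = 240$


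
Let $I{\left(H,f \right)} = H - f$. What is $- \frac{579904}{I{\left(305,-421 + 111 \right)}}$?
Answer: $- \frac{14144}{15} \approx -942.93$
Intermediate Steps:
$- \frac{579904}{I{\left(305,-421 + 111 \right)}} = - \frac{579904}{305 - \left(-421 + 111\right)} = - \frac{579904}{305 - -310} = - \frac{579904}{305 + 310} = - \frac{579904}{615} = \left(-579904\right) \frac{1}{615} = - \frac{14144}{15}$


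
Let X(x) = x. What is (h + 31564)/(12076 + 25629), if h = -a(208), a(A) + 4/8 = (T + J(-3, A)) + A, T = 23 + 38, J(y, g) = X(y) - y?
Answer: 62591/75410 ≈ 0.83001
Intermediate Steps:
J(y, g) = 0 (J(y, g) = y - y = 0)
T = 61
a(A) = 121/2 + A (a(A) = -½ + ((61 + 0) + A) = -½ + (61 + A) = 121/2 + A)
h = -537/2 (h = -(121/2 + 208) = -1*537/2 = -537/2 ≈ -268.50)
(h + 31564)/(12076 + 25629) = (-537/2 + 31564)/(12076 + 25629) = (62591/2)/37705 = (62591/2)*(1/37705) = 62591/75410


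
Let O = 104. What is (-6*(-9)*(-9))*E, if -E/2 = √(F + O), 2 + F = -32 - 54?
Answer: 3888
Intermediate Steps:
F = -88 (F = -2 + (-32 - 54) = -2 - 86 = -88)
E = -8 (E = -2*√(-88 + 104) = -2*√16 = -2*4 = -8)
(-6*(-9)*(-9))*E = (-6*(-9)*(-9))*(-8) = (54*(-9))*(-8) = -486*(-8) = 3888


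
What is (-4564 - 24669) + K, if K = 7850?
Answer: -21383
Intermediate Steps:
(-4564 - 24669) + K = (-4564 - 24669) + 7850 = -29233 + 7850 = -21383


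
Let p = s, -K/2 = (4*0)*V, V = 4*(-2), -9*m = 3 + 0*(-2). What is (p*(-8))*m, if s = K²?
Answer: 0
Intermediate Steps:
m = -⅓ (m = -(3 + 0*(-2))/9 = -(3 + 0)/9 = -⅑*3 = -⅓ ≈ -0.33333)
V = -8
K = 0 (K = -2*4*0*(-8) = -0*(-8) = -2*0 = 0)
s = 0 (s = 0² = 0)
p = 0
(p*(-8))*m = (0*(-8))*(-⅓) = 0*(-⅓) = 0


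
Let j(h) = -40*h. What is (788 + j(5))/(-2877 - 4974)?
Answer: -196/2617 ≈ -0.074895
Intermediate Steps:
(788 + j(5))/(-2877 - 4974) = (788 - 40*5)/(-2877 - 4974) = (788 - 200)/(-7851) = 588*(-1/7851) = -196/2617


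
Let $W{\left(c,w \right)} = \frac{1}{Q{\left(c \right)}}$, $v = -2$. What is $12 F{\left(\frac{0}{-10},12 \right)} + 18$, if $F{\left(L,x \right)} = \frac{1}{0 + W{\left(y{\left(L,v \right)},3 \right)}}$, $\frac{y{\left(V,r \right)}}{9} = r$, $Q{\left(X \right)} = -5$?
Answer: $-42$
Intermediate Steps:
$y{\left(V,r \right)} = 9 r$
$W{\left(c,w \right)} = - \frac{1}{5}$ ($W{\left(c,w \right)} = \frac{1}{-5} = - \frac{1}{5}$)
$F{\left(L,x \right)} = -5$ ($F{\left(L,x \right)} = \frac{1}{0 - \frac{1}{5}} = \frac{1}{- \frac{1}{5}} = -5$)
$12 F{\left(\frac{0}{-10},12 \right)} + 18 = 12 \left(-5\right) + 18 = -60 + 18 = -42$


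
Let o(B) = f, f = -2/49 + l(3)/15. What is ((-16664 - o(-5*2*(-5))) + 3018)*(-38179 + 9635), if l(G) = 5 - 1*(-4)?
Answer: 95434209408/245 ≈ 3.8953e+8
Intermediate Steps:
l(G) = 9 (l(G) = 5 + 4 = 9)
f = 137/245 (f = -2/49 + 9/15 = -2*1/49 + 9*(1/15) = -2/49 + ⅗ = 137/245 ≈ 0.55918)
o(B) = 137/245
((-16664 - o(-5*2*(-5))) + 3018)*(-38179 + 9635) = ((-16664 - 1*137/245) + 3018)*(-38179 + 9635) = ((-16664 - 137/245) + 3018)*(-28544) = (-4082817/245 + 3018)*(-28544) = -3343407/245*(-28544) = 95434209408/245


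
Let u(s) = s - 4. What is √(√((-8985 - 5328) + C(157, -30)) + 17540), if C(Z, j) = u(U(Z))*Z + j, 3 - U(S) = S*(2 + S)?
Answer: √(17540 + I*√3933691) ≈ 132.65 + 7.4759*I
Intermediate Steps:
U(S) = 3 - S*(2 + S)
u(s) = -4 + s
C(Z, j) = j + Z*(-1 - Z² - 2*Z) (C(Z, j) = (-4 + (3 - Z² - 2*Z))*Z + j = (-1 - Z² - 2*Z)*Z + j = Z*(-1 - Z² - 2*Z) + j = j + Z*(-1 - Z² - 2*Z))
√(√((-8985 - 5328) + C(157, -30)) + 17540) = √(√((-8985 - 5328) + (-30 - 1*157*(1 + 157² + 2*157))) + 17540) = √(√(-14313 + (-30 - 1*157*(1 + 24649 + 314))) + 17540) = √(√(-14313 + (-30 - 1*157*24964)) + 17540) = √(√(-14313 + (-30 - 3919348)) + 17540) = √(√(-14313 - 3919378) + 17540) = √(√(-3933691) + 17540) = √(I*√3933691 + 17540) = √(17540 + I*√3933691)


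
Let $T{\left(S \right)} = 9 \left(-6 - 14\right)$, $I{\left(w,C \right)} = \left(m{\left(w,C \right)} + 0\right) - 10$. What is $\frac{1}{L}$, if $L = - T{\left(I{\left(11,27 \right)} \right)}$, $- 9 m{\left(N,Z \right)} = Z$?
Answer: $\frac{1}{180} \approx 0.0055556$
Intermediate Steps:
$m{\left(N,Z \right)} = - \frac{Z}{9}$
$I{\left(w,C \right)} = -10 - \frac{C}{9}$ ($I{\left(w,C \right)} = \left(- \frac{C}{9} + 0\right) - 10 = - \frac{C}{9} - 10 = -10 - \frac{C}{9}$)
$T{\left(S \right)} = -180$ ($T{\left(S \right)} = 9 \left(-20\right) = -180$)
$L = 180$ ($L = \left(-1\right) \left(-180\right) = 180$)
$\frac{1}{L} = \frac{1}{180}$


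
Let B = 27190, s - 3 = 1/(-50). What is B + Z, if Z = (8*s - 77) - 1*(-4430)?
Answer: 789171/25 ≈ 31567.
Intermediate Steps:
s = 149/50 (s = 3 + 1/(-50) = 3 - 1/50 = 149/50 ≈ 2.9800)
Z = 109421/25 (Z = (8*(149/50) - 77) - 1*(-4430) = (596/25 - 77) + 4430 = -1329/25 + 4430 = 109421/25 ≈ 4376.8)
B + Z = 27190 + 109421/25 = 789171/25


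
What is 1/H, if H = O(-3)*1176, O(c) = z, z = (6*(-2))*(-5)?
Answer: 1/70560 ≈ 1.4172e-5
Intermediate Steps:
z = 60 (z = -12*(-5) = 60)
O(c) = 60
H = 70560 (H = 60*1176 = 70560)
1/H = 1/70560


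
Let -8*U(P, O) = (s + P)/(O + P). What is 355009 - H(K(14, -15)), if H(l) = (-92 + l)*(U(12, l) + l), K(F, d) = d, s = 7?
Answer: 8483729/24 ≈ 3.5349e+5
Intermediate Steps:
U(P, O) = -(7 + P)/(8*(O + P))
H(l) = (-92 + l)*(l - 19/(8*(12 + l))) (H(l) = (-92 + l)*((-7 - 1*12)/(8*(l + 12)) + l) = (-92 + l)*((-7 - 12)/(8*(12 + l)) + l) = (-92 + l)*((⅛)*(-19)/(12 + l) + l) = (-92 + l)*(-19/(8*(12 + l)) + l) = (-92 + l)*(l - 19/(8*(12 + l))))
355009 - H(K(14, -15)) = 355009 - (1748 - 8851*(-15) - 640*(-15)² + 8*(-15)³)/(8*(12 - 15)) = 355009 - (1748 + 132765 - 640*225 + 8*(-3375))/(8*(-3)) = 355009 - (-1)*(1748 + 132765 - 144000 - 27000)/(8*3) = 355009 - (-1)*(-36487)/(8*3) = 355009 - 1*36487/24 = 355009 - 36487/24 = 8483729/24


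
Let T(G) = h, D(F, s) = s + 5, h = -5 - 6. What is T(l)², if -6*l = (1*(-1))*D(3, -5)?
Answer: 121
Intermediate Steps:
h = -11
D(F, s) = 5 + s
l = 0 (l = -1*(-1)*(5 - 5)/6 = -(-1)*0/6 = -⅙*0 = 0)
T(G) = -11
T(l)² = (-11)² = 121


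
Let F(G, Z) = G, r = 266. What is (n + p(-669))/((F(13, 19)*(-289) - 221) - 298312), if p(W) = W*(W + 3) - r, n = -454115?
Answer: 8827/302290 ≈ 0.029200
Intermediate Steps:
p(W) = -266 + W*(3 + W) (p(W) = W*(W + 3) - 1*266 = W*(3 + W) - 266 = -266 + W*(3 + W))
(n + p(-669))/((F(13, 19)*(-289) - 221) - 298312) = (-454115 + (-266 + (-669)**2 + 3*(-669)))/((13*(-289) - 221) - 298312) = (-454115 + (-266 + 447561 - 2007))/((-3757 - 221) - 298312) = (-454115 + 445288)/(-3978 - 298312) = -8827/(-302290) = -8827*(-1/302290) = 8827/302290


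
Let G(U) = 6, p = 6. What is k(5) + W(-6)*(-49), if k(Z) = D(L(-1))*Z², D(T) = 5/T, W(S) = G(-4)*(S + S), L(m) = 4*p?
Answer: 84797/24 ≈ 3533.2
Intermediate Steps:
L(m) = 24 (L(m) = 4*6 = 24)
W(S) = 12*S (W(S) = 6*(S + S) = 6*(2*S) = 12*S)
k(Z) = 5*Z²/24 (k(Z) = (5/24)*Z² = (5*(1/24))*Z² = 5*Z²/24)
k(5) + W(-6)*(-49) = (5/24)*5² + (12*(-6))*(-49) = (5/24)*25 - 72*(-49) = 125/24 + 3528 = 84797/24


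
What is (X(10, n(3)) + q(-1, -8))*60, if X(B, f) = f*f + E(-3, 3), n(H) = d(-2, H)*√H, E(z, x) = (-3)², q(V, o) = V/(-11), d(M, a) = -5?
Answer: 55500/11 ≈ 5045.5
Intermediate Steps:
q(V, o) = -V/11 (q(V, o) = V*(-1/11) = -V/11)
E(z, x) = 9
n(H) = -5*√H
X(B, f) = 9 + f² (X(B, f) = f*f + 9 = f² + 9 = 9 + f²)
(X(10, n(3)) + q(-1, -8))*60 = ((9 + (-5*√3)²) - 1/11*(-1))*60 = ((9 + 75) + 1/11)*60 = (84 + 1/11)*60 = (925/11)*60 = 55500/11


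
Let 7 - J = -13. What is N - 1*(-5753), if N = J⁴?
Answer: 165753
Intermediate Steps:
J = 20 (J = 7 - 1*(-13) = 7 + 13 = 20)
N = 160000 (N = 20⁴ = 160000)
N - 1*(-5753) = 160000 - 1*(-5753) = 160000 + 5753 = 165753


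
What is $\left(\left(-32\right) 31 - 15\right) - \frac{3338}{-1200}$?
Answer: $- \frac{602531}{600} \approx -1004.2$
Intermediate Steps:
$\left(\left(-32\right) 31 - 15\right) - \frac{3338}{-1200} = \left(-992 - 15\right) - - \frac{1669}{600} = -1007 + \frac{1669}{600} = - \frac{602531}{600}$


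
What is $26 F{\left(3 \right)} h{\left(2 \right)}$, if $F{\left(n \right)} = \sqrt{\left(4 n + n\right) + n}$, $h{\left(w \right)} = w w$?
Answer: $312 \sqrt{2} \approx 441.23$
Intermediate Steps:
$h{\left(w \right)} = w^{2}$
$F{\left(n \right)} = \sqrt{6} \sqrt{n}$ ($F{\left(n \right)} = \sqrt{5 n + n} = \sqrt{6 n} = \sqrt{6} \sqrt{n}$)
$26 F{\left(3 \right)} h{\left(2 \right)} = 26 \sqrt{6} \sqrt{3} \cdot 2^{2} = 26 \cdot 3 \sqrt{2} \cdot 4 = 78 \sqrt{2} \cdot 4 = 312 \sqrt{2}$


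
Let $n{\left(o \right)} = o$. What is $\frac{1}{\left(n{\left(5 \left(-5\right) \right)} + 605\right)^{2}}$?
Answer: $\frac{1}{336400} \approx 2.9727 \cdot 10^{-6}$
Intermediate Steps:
$\frac{1}{\left(n{\left(5 \left(-5\right) \right)} + 605\right)^{2}} = \frac{1}{\left(5 \left(-5\right) + 605\right)^{2}} = \frac{1}{\left(-25 + 605\right)^{2}} = \frac{1}{580^{2}} = \frac{1}{336400}$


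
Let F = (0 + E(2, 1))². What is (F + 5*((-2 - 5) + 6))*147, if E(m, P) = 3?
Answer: 588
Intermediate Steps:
F = 9 (F = (0 + 3)² = 3² = 9)
(F + 5*((-2 - 5) + 6))*147 = (9 + 5*((-2 - 5) + 6))*147 = (9 + 5*(-7 + 6))*147 = (9 + 5*(-1))*147 = (9 - 5)*147 = 4*147 = 588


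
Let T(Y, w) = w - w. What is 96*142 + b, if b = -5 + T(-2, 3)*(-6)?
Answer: 13627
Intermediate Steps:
T(Y, w) = 0
b = -5 (b = -5 + 0*(-6) = -5 + 0 = -5)
96*142 + b = 96*142 - 5 = 13632 - 5 = 13627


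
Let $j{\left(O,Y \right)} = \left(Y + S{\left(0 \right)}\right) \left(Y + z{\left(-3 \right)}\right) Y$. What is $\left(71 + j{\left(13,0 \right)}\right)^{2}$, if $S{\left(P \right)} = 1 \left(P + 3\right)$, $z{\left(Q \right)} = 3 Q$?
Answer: $5041$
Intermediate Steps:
$S{\left(P \right)} = 3 + P$ ($S{\left(P \right)} = 1 \left(3 + P\right) = 3 + P$)
$j{\left(O,Y \right)} = Y \left(-9 + Y\right) \left(3 + Y\right)$ ($j{\left(O,Y \right)} = \left(Y + \left(3 + 0\right)\right) \left(Y + 3 \left(-3\right)\right) Y = \left(Y + 3\right) \left(Y - 9\right) Y = \left(3 + Y\right) \left(-9 + Y\right) Y = \left(3 + Y\right) Y \left(-9 + Y\right) = Y \left(-9 + Y\right) \left(3 + Y\right)$)
$\left(71 + j{\left(13,0 \right)}\right)^{2} = \left(71 + 0 \left(-27 + 0^{2} - 0\right)\right)^{2} = \left(71 + 0 \left(-27 + 0 + 0\right)\right)^{2} = \left(71 + 0 \left(-27\right)\right)^{2} = \left(71 + 0\right)^{2} = 71^{2} = 5041$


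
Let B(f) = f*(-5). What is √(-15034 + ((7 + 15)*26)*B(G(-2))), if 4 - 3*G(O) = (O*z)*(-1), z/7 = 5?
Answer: √47886 ≈ 218.83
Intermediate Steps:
z = 35 (z = 7*5 = 35)
G(O) = 4/3 + 35*O/3 (G(O) = 4/3 - O*35*(-1)/3 = 4/3 - 35*O*(-1)/3 = 4/3 - (-35)*O/3 = 4/3 + 35*O/3)
B(f) = -5*f
√(-15034 + ((7 + 15)*26)*B(G(-2))) = √(-15034 + ((7 + 15)*26)*(-5*(4/3 + (35/3)*(-2)))) = √(-15034 + (22*26)*(-5*(4/3 - 70/3))) = √(-15034 + 572*(-5*(-22))) = √(-15034 + 572*110) = √(-15034 + 62920) = √47886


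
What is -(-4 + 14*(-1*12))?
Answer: 172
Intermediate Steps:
-(-4 + 14*(-1*12)) = -(-4 + 14*(-12)) = -(-4 - 168) = -1*(-172) = 172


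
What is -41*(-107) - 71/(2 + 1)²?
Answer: 39412/9 ≈ 4379.1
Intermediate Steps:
-41*(-107) - 71/(2 + 1)² = 4387 - 71/(3²) = 4387 - 71/9 = 39412/9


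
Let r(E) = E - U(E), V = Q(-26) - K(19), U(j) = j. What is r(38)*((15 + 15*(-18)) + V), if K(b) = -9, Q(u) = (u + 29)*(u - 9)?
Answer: 0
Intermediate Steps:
Q(u) = (-9 + u)*(29 + u) (Q(u) = (29 + u)*(-9 + u) = (-9 + u)*(29 + u))
V = -96 (V = (-261 + (-26)² + 20*(-26)) - 1*(-9) = (-261 + 676 - 520) + 9 = -105 + 9 = -96)
r(E) = 0 (r(E) = E - E = 0)
r(38)*((15 + 15*(-18)) + V) = 0*((15 + 15*(-18)) - 96) = 0*((15 - 270) - 96) = 0*(-255 - 96) = 0*(-351) = 0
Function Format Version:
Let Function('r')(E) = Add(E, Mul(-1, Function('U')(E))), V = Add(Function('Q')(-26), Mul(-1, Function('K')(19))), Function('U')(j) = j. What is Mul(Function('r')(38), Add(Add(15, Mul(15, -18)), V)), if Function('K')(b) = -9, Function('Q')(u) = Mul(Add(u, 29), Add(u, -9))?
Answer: 0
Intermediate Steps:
Function('Q')(u) = Mul(Add(-9, u), Add(29, u)) (Function('Q')(u) = Mul(Add(29, u), Add(-9, u)) = Mul(Add(-9, u), Add(29, u)))
V = -96 (V = Add(Add(-261, Pow(-26, 2), Mul(20, -26)), Mul(-1, -9)) = Add(Add(-261, 676, -520), 9) = Add(-105, 9) = -96)
Function('r')(E) = 0 (Function('r')(E) = Add(E, Mul(-1, E)) = 0)
Mul(Function('r')(38), Add(Add(15, Mul(15, -18)), V)) = Mul(0, Add(Add(15, Mul(15, -18)), -96)) = Mul(0, Add(Add(15, -270), -96)) = Mul(0, Add(-255, -96)) = Mul(0, -351) = 0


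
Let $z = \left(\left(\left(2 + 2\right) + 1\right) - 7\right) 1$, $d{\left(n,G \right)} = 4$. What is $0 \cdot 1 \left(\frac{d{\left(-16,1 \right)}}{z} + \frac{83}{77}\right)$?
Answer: $0$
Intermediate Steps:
$z = -2$ ($z = \left(\left(4 + 1\right) - 7\right) 1 = \left(5 - 7\right) 1 = \left(-2\right) 1 = -2$)
$0 \cdot 1 \left(\frac{d{\left(-16,1 \right)}}{z} + \frac{83}{77}\right) = 0 \cdot 1 \left(\frac{4}{-2} + \frac{83}{77}\right) = 0 \left(4 \left(- \frac{1}{2}\right) + 83 \cdot \frac{1}{77}\right) = 0 \left(-2 + \frac{83}{77}\right) = 0 \left(- \frac{71}{77}\right) = 0$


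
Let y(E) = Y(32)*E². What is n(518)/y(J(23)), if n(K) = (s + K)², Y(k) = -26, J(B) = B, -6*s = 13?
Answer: -9579025/495144 ≈ -19.346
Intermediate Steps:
s = -13/6 (s = -⅙*13 = -13/6 ≈ -2.1667)
y(E) = -26*E²
n(K) = (-13/6 + K)²
n(518)/y(J(23)) = ((-13 + 6*518)²/36)/((-26*23²)) = ((-13 + 3108)²/36)/((-26*529)) = ((1/36)*3095²)/(-13754) = ((1/36)*9579025)*(-1/13754) = (9579025/36)*(-1/13754) = -9579025/495144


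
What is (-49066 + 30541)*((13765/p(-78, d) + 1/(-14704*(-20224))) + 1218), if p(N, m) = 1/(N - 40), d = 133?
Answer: 8941146307044538275/297373696 ≈ 3.0067e+10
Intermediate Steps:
p(N, m) = 1/(-40 + N)
(-49066 + 30541)*((13765/p(-78, d) + 1/(-14704*(-20224))) + 1218) = (-49066 + 30541)*((13765/(1/(-40 - 78)) + 1/(-14704*(-20224))) + 1218) = -18525*((13765/(1/(-118)) - 1/14704*(-1/20224)) + 1218) = -18525*((13765/(-1/118) + 1/297373696) + 1218) = -18525*((13765*(-118) + 1/297373696) + 1218) = -18525*((-1624270 + 1/297373696) + 1218) = -18525*(-483015173201919/297373696 + 1218) = -18525*(-482652972040191/297373696) = 8941146307044538275/297373696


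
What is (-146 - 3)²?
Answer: 22201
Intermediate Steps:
(-146 - 3)² = (-149)² = 22201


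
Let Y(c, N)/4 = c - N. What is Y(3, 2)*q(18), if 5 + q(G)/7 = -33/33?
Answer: -168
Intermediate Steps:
Y(c, N) = -4*N + 4*c (Y(c, N) = 4*(c - N) = -4*N + 4*c)
q(G) = -42 (q(G) = -35 + 7*(-33/33) = -35 + 7*(-33*1/33) = -35 + 7*(-1) = -35 - 7 = -42)
Y(3, 2)*q(18) = (-4*2 + 4*3)*(-42) = (-8 + 12)*(-42) = 4*(-42) = -168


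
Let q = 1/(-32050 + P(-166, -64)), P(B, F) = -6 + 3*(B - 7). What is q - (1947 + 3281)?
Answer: -170302101/32575 ≈ -5228.0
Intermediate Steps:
P(B, F) = -27 + 3*B (P(B, F) = -6 + 3*(-7 + B) = -6 + (-21 + 3*B) = -27 + 3*B)
q = -1/32575 (q = 1/(-32050 + (-27 + 3*(-166))) = 1/(-32050 + (-27 - 498)) = 1/(-32050 - 525) = 1/(-32575) = -1/32575 ≈ -3.0698e-5)
q - (1947 + 3281) = -1/32575 - (1947 + 3281) = -1/32575 - 1*5228 = -1/32575 - 5228 = -170302101/32575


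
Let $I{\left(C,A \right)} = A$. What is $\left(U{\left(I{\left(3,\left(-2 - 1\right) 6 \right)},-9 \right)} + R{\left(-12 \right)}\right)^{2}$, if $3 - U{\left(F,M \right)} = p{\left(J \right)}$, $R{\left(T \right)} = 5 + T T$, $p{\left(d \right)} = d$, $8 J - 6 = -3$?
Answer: $\frac{1471369}{64} \approx 22990.0$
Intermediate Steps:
$J = \frac{3}{8}$ ($J = \frac{3}{4} + \frac{1}{8} \left(-3\right) = \frac{3}{4} - \frac{3}{8} = \frac{3}{8} \approx 0.375$)
$R{\left(T \right)} = 5 + T^{2}$
$U{\left(F,M \right)} = \frac{21}{8}$ ($U{\left(F,M \right)} = 3 - \frac{3}{8} = \frac{21}{8}$)
$\left(U{\left(I{\left(3,\left(-2 - 1\right) 6 \right)},-9 \right)} + R{\left(-12 \right)}\right)^{2} = \left(\frac{21}{8} + \left(5 + \left(-12\right)^{2}\right)\right)^{2} = \left(\frac{21}{8} + \left(5 + 144\right)\right)^{2} = \left(\frac{21}{8} + 149\right)^{2} = \left(\frac{1213}{8}\right)^{2} = \frac{1471369}{64}$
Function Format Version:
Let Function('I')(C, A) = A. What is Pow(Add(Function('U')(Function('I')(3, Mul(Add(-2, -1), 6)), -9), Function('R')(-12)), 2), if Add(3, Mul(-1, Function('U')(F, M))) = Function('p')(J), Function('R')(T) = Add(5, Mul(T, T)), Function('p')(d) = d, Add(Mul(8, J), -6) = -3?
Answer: Rational(1471369, 64) ≈ 22990.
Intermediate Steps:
J = Rational(3, 8) (J = Add(Rational(3, 4), Mul(Rational(1, 8), -3)) = Add(Rational(3, 4), Rational(-3, 8)) = Rational(3, 8) ≈ 0.37500)
Function('R')(T) = Add(5, Pow(T, 2))
Function('U')(F, M) = Rational(21, 8) (Function('U')(F, M) = Add(3, Mul(-1, Rational(3, 8))) = Add(3, Rational(-3, 8)) = Rational(21, 8))
Pow(Add(Function('U')(Function('I')(3, Mul(Add(-2, -1), 6)), -9), Function('R')(-12)), 2) = Pow(Add(Rational(21, 8), Add(5, Pow(-12, 2))), 2) = Pow(Add(Rational(21, 8), Add(5, 144)), 2) = Pow(Add(Rational(21, 8), 149), 2) = Pow(Rational(1213, 8), 2) = Rational(1471369, 64)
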